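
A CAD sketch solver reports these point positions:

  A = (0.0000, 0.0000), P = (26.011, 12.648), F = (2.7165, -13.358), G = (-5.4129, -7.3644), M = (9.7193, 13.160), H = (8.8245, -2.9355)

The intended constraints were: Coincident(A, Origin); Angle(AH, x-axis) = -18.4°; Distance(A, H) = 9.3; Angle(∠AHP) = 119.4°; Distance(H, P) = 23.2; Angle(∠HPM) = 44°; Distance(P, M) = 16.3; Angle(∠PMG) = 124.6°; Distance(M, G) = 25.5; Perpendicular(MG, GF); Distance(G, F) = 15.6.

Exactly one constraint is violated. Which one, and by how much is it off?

Distance(G, F) = 15.6 — off by 5.50.

A = (0.00, 0.00) ✓; AH at -18.40° ✓; |AH| = 9.300 ✓; ∠AHP = 119.4° ✓; |HP| = 23.20 ✓; ∠HPM = 44.00° ✓; |PM| = 16.30 ✓; ∠PMG = 124.6° ✓; |MG| = 25.50 ✓; ∠(MG, GF) = 90.00° ✓; |GF| = 10.10 ✗.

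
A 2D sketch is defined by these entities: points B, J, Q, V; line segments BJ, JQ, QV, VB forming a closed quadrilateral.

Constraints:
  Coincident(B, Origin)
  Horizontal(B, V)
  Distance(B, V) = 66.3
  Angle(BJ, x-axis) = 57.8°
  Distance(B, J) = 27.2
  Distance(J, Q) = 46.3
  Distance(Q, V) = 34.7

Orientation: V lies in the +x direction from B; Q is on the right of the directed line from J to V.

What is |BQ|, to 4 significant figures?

40.56

Checks: |JQ| = 46.30 ✓; |QV| = 34.70 ✓.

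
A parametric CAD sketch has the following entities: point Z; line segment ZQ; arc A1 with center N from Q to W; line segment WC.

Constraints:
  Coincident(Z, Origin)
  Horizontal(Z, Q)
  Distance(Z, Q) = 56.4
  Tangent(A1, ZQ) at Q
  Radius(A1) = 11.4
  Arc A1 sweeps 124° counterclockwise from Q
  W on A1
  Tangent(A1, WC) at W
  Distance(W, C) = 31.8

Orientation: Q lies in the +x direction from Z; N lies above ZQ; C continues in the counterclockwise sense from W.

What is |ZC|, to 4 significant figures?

65.26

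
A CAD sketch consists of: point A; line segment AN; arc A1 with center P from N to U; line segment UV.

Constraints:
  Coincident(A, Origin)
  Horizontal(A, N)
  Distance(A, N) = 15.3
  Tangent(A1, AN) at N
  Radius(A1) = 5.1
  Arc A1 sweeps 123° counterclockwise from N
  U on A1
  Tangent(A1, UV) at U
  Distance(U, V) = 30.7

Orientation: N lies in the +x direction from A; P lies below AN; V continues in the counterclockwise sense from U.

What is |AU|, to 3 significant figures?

13.5

A is at the origin; A and N share the same y with |AN| = 15.3 and N on the +x side, so N = (15.3, 0.00). Tangency of A1 to AN means the radius PN is perpendicular to AN, so P = N + (0, -5.1) = (15.3, -5.10). On A1, N sits at bearing 90° from P; a 123° counterclockwise sweep puts U at bearing 213°, so U = P + 5.1·(cos 213°, sin 213°) = (11.0, -7.88). Then |AU| = |U − A| = 13.5.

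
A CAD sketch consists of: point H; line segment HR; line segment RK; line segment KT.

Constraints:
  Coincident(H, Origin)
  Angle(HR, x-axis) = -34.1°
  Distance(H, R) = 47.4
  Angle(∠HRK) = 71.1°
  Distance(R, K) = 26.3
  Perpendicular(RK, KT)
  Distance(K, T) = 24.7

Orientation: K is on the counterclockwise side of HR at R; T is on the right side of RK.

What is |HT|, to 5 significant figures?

70.401

∠HRK = 71.1°, so RK runs at -34.1° + (180° − 71.1°) = 74.800° from the x-axis; with |RK| = 26.3, K = R + 26.3·(cos 74.800°, sin 74.800°) = (46.146, -1.1944). RK is perpendicular to KT; with |KT| = 24.7 on the right of RK, T = K + 24.7·(0.96502, -0.26219) = (69.982, -7.6704). Then |HT| = |T − H| = 70.401.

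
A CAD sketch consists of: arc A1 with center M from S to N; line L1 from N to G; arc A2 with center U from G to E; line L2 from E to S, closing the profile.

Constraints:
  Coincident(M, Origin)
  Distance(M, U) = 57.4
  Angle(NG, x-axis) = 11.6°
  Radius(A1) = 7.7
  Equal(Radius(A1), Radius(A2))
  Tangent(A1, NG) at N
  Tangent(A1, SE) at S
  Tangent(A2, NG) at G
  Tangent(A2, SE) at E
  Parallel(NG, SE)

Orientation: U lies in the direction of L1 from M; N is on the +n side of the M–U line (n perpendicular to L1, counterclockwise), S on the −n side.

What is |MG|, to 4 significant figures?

57.91

Tangency of A1 to both parallel lines with radius 7.7 puts N and S at M ± 7.7·n: N = (-1.548, 7.543), S = (1.548, -7.543). Equal radii place G and E the same way about U: G = U + 7.7·n = (54.68, 19.08), E = U − 7.7·n = (57.78, 3.999). Then |MG| = |G − M| = 57.91.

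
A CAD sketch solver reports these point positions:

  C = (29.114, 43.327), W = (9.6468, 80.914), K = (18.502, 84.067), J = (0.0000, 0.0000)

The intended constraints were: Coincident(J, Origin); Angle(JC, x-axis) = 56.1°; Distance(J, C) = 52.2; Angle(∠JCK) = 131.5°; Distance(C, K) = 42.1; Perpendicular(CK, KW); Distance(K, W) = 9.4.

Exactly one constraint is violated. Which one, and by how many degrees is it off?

Perpendicular(CK, KW) — off by 5.00°.

J = (0.00, 0.00) ✓; JC at 56.10° ✓; |JC| = 52.20 ✓; ∠JCK = 131.5° ✓; |CK| = 42.10 ✓; ∠(CK, KW) = 95.00° ✗; |KW| = 9.400 ✓.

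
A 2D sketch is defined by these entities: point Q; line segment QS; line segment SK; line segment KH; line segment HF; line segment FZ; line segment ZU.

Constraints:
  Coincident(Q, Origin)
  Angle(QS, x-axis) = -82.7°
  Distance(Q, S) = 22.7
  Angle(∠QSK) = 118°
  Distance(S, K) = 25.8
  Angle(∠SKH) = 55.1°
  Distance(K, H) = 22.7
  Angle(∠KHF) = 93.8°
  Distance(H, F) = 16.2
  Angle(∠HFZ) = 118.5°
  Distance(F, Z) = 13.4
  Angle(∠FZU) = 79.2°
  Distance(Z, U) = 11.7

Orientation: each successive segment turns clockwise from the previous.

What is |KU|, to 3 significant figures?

14.9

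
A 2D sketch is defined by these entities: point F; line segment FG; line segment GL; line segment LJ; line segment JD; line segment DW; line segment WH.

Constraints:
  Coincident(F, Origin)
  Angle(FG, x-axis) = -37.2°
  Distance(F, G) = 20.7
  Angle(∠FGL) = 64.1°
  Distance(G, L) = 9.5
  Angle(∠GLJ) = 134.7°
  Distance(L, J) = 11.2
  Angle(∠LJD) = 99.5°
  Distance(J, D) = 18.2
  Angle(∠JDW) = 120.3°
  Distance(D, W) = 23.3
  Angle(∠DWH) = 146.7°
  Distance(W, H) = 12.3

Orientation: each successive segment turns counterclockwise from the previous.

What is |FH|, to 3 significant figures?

35.6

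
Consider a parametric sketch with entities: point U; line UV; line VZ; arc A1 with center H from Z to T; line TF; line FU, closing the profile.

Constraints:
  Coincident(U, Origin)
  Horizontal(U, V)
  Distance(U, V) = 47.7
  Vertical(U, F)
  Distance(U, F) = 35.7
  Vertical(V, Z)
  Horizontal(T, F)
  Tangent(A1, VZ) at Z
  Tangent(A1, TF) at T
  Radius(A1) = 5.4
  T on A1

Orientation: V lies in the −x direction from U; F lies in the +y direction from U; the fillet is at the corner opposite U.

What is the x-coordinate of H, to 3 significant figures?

-42.3

U is at the origin; UV is horizontal with |UV| = 47.7 and V on the −x side, so V = (-47.7, 0.00). U and F share the same x with |UF| = 35.7 and F on the +y side, so F = (0.00, 35.7). The virtual corner opposite U is at (-47.7, 35.7). Tangency of A1 to VZ means the radius HZ is perpendicular to VZ and A1 meets TF tangentially, so HT is at right angles to TF, with radius 5.4, so the center H sits 5.4 in from both sides at H = (-42.3, 30.3). So H.x = -42.3.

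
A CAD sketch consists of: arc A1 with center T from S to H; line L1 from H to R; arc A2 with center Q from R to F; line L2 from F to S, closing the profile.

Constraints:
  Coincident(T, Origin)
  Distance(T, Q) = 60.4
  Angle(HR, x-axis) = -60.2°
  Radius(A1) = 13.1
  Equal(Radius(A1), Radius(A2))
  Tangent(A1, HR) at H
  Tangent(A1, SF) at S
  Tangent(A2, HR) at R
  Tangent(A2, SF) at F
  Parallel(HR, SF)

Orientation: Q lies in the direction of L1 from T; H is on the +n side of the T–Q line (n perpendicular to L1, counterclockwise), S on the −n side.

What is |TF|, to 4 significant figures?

61.80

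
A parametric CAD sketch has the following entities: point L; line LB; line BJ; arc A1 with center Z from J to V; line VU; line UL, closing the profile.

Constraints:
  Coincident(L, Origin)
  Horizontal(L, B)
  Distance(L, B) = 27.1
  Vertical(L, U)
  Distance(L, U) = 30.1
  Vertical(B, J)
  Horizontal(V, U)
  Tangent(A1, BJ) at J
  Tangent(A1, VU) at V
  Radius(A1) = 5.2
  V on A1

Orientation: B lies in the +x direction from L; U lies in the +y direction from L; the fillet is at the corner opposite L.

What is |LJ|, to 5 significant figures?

36.802

The virtual corner opposite L is at (27.100, 30.100). A1 meets BJ tangentially, so ZJ is at right angles to BJ and the tangent condition forces ZV to be normal to VU, with radius 5.2, so the center Z sits 5.2 in from both sides at Z = (21.900, 24.900). That places the tangent points at J = (27.100, 24.900) on BJ and V = (21.900, 30.100) on VU. Then |LJ| = |J − L| = 36.802.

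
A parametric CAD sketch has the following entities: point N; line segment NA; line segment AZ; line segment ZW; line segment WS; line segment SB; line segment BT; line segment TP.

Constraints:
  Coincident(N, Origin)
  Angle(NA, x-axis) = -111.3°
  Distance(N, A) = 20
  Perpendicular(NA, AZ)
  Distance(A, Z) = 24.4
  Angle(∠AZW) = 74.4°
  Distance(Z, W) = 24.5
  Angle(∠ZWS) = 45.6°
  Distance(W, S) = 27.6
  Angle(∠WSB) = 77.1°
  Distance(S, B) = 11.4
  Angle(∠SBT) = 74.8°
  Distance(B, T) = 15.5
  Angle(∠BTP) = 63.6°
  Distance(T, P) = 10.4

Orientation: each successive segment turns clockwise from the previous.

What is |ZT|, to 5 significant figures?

14.855

N is at the origin; NA runs at -111.3° with length 20.0, so A = (-7.2650, -18.634). NA ⟂ AZ, so AZ runs at 158.70°; with |AZ| = 24.4, Z = (-29.998, -9.7705). ∠AZW = 74.4° gives ZW at 53.100° from the x-axis; with |ZW| = 24.5, W = (-15.288, 9.8218). ∠ZWS = 45.6° gives WS at -81.300° from the x-axis; with |WS| = 27.6, S = (-11.113, -17.461). ∠WSB = 77.1° gives SB at 175.80° from the x-axis; with |SB| = 11.4, B = (-22.483, -16.626). ∠SBT = 74.8° gives BT at 70.600° from the x-axis; with |BT| = 15.5, T = (-17.334, -2.0058). Then |ZT| = |T − Z| = 14.855.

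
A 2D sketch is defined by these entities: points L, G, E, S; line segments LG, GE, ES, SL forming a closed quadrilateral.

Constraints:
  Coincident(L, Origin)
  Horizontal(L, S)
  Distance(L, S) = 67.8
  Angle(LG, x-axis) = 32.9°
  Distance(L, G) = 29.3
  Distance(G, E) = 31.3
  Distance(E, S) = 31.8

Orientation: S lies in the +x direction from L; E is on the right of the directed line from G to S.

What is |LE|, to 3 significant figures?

40.3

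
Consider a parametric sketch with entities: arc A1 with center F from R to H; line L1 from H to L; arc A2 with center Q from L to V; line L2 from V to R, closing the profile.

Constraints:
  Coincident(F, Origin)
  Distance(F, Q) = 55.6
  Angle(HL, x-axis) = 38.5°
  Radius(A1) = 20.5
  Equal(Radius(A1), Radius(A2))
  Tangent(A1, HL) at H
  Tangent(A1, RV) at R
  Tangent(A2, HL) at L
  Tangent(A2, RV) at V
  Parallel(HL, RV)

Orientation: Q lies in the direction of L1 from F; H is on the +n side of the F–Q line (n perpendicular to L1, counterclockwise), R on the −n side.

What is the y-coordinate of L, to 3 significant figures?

50.7

The slot axis is L1's direction at 38.5°, so u = (cos 38.5°, sin 38.5°) = (0.783, 0.623) and n = (−sin 38.5°, cos 38.5°) = (-0.623, 0.783). F is at the origin and Q lies 55.6 along u from F, so Q = 55.6·u = (43.5, 34.6). Tangency of A1 to both parallel lines with radius 20.5 puts H and R at F ± 20.5·n: H = (-12.8, 16.0), R = (12.8, -16.0). Equal radii place L and V the same way about Q: L = Q + 20.5·n = (30.8, 50.7), V = Q − 20.5·n = (56.3, 18.6). So L.y = 50.7.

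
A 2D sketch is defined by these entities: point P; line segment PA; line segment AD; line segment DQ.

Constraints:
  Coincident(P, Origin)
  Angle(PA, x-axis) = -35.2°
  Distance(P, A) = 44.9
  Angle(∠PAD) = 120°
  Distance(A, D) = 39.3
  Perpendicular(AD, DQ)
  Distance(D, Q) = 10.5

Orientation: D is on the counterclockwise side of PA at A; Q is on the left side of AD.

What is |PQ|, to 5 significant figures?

67.961

P is at the origin; PA runs at -35.2° with length 44.9, so A = 44.9·(cos -35.2°, sin -35.2°) = (36.690, -25.882). ∠PAD = 120.0°, so AD runs at -35.2° + (180° − 120.0°) = 24.800° from the x-axis; with |AD| = 39.3, D = A + 39.3·(cos 24.800°, sin 24.800°) = (72.365, -9.3973). The perpendicularity gives DQ at right angles to AD; with |DQ| = 10.5 on the left of AD, Q = D + 10.5·(-0.41945, 0.90778) = (67.961, 0.13432). Then |PQ| = |Q − P| = 67.961.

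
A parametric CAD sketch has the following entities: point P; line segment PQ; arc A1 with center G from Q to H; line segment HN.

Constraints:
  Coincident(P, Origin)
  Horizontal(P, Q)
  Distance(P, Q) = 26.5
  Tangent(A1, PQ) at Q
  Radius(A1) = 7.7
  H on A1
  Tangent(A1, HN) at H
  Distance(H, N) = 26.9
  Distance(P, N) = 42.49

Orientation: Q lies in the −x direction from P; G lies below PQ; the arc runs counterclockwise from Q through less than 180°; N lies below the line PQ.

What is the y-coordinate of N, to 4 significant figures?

-35.50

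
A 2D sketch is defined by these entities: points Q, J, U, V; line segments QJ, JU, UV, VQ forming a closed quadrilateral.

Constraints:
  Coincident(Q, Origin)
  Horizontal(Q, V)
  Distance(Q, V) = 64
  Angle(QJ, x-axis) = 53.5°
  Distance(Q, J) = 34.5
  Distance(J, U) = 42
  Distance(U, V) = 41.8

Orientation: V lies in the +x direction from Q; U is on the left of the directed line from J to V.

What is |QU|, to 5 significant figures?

73.154

Q is at the origin; Q and V share the same y with |QV| = 64.0 and V in +x, so V = (64.0, 0). QJ runs at 53.5° with |QJ| = 34.5, so J = (20.521, 27.733). U is determined by |JU| = 42.0 and |UV| = 41.8 together: it lies at the intersection of circle(J, 42.0) and circle(V, 41.8). With |JV| = 51.570, the foot of the radical line on JV is 25.948 from J and the perpendicular offset is √(42.0² − 25.948²) = 33.026. Taking the left-of-JV solution: U = (60.158, 41.623).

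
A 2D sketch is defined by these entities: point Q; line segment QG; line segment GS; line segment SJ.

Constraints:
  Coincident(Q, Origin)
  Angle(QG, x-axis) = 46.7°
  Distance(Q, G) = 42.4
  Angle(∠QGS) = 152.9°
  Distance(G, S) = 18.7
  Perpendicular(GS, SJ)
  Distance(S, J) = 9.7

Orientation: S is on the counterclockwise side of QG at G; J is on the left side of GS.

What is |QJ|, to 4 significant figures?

57.26

∠QGS = 152.9°, so GS runs at 46.7° + (180° − 152.9°) = 73.80° from the x-axis; with |GS| = 18.7, S = G + 18.7·(cos 73.80°, sin 73.80°) = (34.30, 48.82). GS is perpendicular to SJ; with |SJ| = 9.7 on the left of GS, J = S + 9.7·(-0.9603, 0.2790) = (24.98, 51.52). Then |QJ| = |J − Q| = 57.26.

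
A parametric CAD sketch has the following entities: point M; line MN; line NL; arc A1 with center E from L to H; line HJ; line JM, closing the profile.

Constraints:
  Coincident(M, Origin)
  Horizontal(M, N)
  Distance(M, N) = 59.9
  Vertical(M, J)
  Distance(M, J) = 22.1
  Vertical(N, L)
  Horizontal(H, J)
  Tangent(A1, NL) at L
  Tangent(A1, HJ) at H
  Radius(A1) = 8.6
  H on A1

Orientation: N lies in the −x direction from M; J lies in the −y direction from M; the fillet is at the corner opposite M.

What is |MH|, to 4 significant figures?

55.86

M is at the origin; M and N share the same y with |MN| = 59.9 and N on the −x side, so N = (-59.90, 0.000). MJ is vertical with |MJ| = 22.1 and J on the −y side, so J = (0.000, -22.10). The virtual corner opposite M is at (-59.90, -22.10). Tangency of A1 to NL means the radius EL is perpendicular to NL and A1 meets HJ tangentially, so EH is at right angles to HJ, with radius 8.6, so the center E sits 8.6 in from both sides at E = (-51.30, -13.50). That places the tangent points at L = (-59.90, -13.50) on NL and H = (-51.30, -22.10) on HJ. Then |MH| = |H − M| = 55.86.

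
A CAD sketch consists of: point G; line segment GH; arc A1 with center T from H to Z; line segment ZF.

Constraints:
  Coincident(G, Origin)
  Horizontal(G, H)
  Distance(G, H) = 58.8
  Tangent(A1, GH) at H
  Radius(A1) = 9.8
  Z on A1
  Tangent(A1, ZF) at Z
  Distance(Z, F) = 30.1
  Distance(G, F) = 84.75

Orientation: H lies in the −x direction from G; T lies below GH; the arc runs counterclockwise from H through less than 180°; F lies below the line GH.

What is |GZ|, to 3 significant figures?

68.5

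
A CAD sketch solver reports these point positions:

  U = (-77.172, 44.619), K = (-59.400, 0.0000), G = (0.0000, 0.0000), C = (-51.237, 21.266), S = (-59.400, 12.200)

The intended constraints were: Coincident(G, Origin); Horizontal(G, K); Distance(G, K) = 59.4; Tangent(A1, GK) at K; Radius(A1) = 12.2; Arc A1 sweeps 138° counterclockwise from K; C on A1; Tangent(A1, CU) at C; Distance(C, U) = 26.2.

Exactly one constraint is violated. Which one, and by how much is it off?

Distance(C, U) = 26.2 — off by 8.70.

G = (0.00, 0.00) ✓; G.y = 0.00, K.y = 0.00 ✓; |GK| = 59.40 ✓; ∠(SK, KG) = 90.00° ✓; |SK| = 12.20 ✓; bearing(S→C) − bearing(S→K) = 138.0° ✓; |SC| = 12.20 ✓; ∠(SC, CU) = 90.00° ✓; |CU| = 34.90 ✗.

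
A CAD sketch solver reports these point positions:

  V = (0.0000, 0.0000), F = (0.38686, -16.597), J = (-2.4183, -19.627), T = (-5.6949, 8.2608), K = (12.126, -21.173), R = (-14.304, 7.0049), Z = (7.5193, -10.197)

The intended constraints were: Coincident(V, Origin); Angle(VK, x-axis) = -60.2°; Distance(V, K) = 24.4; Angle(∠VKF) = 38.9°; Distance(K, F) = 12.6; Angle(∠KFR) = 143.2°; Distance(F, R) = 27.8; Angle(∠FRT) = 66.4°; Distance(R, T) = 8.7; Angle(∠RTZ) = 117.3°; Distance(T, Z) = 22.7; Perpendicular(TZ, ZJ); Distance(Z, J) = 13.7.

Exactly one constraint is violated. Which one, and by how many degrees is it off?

Perpendicular(TZ, ZJ) — off by 7.90°.

V = (0.00, 0.00) ✓; VK at -60.20° ✓; |VK| = 24.40 ✓; ∠VKF = 38.90° ✓; |KF| = 12.60 ✓; ∠KFR = 143.2° ✓; |FR| = 27.80 ✓; ∠FRT = 66.40° ✓; |RT| = 8.700 ✓; ∠RTZ = 117.3° ✓; |TZ| = 22.70 ✓; ∠(TZ, ZJ) = 82.10° ✗; |ZJ| = 13.70 ✓.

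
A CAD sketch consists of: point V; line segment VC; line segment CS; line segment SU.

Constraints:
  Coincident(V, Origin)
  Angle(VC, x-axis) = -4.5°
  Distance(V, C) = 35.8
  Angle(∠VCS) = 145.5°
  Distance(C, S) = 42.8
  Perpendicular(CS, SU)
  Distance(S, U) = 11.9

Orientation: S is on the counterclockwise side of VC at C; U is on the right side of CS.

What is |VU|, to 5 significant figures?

79.140

V is at the origin; VC runs at -4.5° with length 35.8, so C = 35.8·(cos -4.5°, sin -4.5°) = (35.690, -2.8088). ∠VCS = 145.5°, so CS runs at -4.5° + (180° − 145.5°) = 30.000° from the x-axis; with |CS| = 42.8, S = C + 42.8·(cos 30.000°, sin 30.000°) = (72.756, 18.591). CS is perpendicular to SU; with |SU| = 11.9 on the right of CS, U = S + 11.9·(0.50000, -0.86603) = (78.706, 8.2855). Then |VU| = |U − V| = 79.140.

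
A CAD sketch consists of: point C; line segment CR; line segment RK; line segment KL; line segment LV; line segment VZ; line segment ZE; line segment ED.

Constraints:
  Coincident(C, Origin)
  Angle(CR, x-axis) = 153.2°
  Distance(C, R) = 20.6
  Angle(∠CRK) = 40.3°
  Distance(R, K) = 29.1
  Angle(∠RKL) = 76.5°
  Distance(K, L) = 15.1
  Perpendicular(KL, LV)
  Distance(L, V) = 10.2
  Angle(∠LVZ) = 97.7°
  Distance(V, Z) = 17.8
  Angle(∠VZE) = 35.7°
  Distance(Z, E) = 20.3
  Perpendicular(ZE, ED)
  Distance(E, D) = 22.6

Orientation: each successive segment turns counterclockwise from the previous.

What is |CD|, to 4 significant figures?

12.74

∠VZE = 35.7° gives ZE at -7.000° from the x-axis; with |ZE| = 20.3, E = (3.573, -11.37). The perpendicularity gives ED at right angles to ZE, so ED runs at 83.00°; with |ED| = 22.6, D = (6.327, 11.06). Then |CD| = |D − C| = 12.74.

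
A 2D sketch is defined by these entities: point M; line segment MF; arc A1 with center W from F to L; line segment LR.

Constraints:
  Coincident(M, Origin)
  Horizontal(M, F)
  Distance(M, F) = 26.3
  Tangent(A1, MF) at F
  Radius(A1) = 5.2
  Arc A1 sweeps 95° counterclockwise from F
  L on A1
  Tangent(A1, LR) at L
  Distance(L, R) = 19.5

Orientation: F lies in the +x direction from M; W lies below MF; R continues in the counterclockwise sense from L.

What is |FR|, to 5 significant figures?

25.319

M is at the origin; M and F share the same y with |MF| = 26.3 and F on the +x side, so F = (26.300, 0.0000). Since A1 is tangent to MF there, WF ⟂ MF, so W = F + (0, -5.2) = (26.300, -5.2000). On A1, F sits at bearing 90° from W; a 95° counterclockwise sweep puts L at bearing 185°, so L = W + 5.2·(cos 185°, sin 185°) = (21.120, -5.6532). Since A1 is tangent to LR there, WL ⟂ LR, so LR runs along (−sin 185°, cos 185°); with |LR| = 19.5, R = (22.819, -25.079). Then |FR| = |R − F| = 25.319.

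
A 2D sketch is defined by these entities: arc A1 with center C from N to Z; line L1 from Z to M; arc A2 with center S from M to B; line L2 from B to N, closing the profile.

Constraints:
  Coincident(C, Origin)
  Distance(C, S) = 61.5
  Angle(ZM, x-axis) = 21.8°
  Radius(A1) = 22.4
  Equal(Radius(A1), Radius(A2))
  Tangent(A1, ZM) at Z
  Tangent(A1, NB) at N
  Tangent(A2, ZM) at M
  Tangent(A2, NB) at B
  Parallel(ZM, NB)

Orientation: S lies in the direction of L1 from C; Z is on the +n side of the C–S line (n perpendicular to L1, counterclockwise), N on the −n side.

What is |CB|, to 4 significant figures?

65.45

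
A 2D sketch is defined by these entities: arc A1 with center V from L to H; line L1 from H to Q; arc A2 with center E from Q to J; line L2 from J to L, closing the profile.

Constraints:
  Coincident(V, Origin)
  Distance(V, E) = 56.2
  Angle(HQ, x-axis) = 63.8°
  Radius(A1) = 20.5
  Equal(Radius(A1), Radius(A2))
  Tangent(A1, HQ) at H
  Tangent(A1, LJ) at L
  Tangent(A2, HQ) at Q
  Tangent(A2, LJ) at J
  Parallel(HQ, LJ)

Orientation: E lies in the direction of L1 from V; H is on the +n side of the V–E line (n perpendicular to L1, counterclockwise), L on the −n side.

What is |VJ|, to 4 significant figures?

59.82

The slot axis is L1's direction at 63.8°, so u = (cos 63.8°, sin 63.8°) = (0.4415, 0.8973) and n = (−sin 63.8°, cos 63.8°) = (-0.8973, 0.4415). V is at the origin and E lies 56.2 along u from V, so E = 56.2·u = (24.81, 50.43). Tangency of A1 to both parallel lines with radius 20.5 puts H and L at V ± 20.5·n: H = (-18.39, 9.051), L = (18.39, -9.051). Equal radii place Q and J the same way about E: Q = E + 20.5·n = (6.419, 59.48), J = E − 20.5·n = (43.21, 41.38). Then |VJ| = |J − V| = 59.82.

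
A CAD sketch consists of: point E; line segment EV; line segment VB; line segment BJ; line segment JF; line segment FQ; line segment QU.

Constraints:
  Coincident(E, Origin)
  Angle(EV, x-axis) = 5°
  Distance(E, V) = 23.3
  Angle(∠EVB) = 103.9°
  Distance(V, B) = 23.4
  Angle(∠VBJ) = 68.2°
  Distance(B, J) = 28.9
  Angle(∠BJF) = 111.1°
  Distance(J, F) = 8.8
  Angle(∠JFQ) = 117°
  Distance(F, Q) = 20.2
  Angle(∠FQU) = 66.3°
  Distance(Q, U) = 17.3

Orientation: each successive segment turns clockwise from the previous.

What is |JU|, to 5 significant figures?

19.007

∠JFQ = 117.0° gives FQ at 45.200° from the x-axis; with |FQ| = 20.2, Q = (13.413, 4.0476). ∠FQU = 66.3° gives QU at -68.500° from the x-axis; with |QU| = 17.3, U = (19.754, -12.049). Then |JU| = |U − J| = 19.007.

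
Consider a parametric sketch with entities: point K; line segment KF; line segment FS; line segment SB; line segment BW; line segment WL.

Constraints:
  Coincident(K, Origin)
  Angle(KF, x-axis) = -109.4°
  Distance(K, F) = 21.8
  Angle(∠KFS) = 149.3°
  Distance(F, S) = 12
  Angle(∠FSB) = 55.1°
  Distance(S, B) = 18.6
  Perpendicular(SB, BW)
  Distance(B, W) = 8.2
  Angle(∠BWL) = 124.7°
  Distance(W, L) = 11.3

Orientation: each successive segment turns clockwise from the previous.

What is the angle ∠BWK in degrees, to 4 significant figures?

142.7°

∠FSB = 55.1° gives SB at 95.00° from the x-axis; with |SB| = 18.6, B = (-18.07, -9.730). SB ⟂ BW, so BW runs at 5.000°; with |BW| = 8.2, W = (-9.899, -9.016). Then cos ∠BWK = WB·WK / (|WB||WK|), giving 142.7°.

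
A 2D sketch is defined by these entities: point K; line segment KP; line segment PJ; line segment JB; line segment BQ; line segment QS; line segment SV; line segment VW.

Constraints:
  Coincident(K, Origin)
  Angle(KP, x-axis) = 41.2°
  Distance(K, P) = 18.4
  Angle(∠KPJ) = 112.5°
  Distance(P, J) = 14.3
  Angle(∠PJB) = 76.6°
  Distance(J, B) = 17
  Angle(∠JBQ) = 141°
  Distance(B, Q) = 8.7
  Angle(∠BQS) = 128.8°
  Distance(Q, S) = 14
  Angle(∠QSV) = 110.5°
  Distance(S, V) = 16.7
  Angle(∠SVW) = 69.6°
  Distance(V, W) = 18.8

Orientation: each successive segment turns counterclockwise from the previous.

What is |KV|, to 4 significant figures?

15.87

K is at the origin; KP runs at 41.2° with length 18.4, so P = (13.84, 12.12). ∠KPJ = 112.5° gives PJ at 108.7° from the x-axis; with |PJ| = 14.3, J = (9.260, 25.66). ∠PJB = 76.6° gives JB at -147.9° from the x-axis; with |JB| = 17.0, B = (-5.141, 16.63). ∠JBQ = 141.0° gives BQ at -108.9° from the x-axis; with |BQ| = 8.7, Q = (-7.959, 8.400). ∠BQS = 128.8° gives QS at -57.70° from the x-axis; with |QS| = 14.0, S = (-0.4786, -3.433). ∠QSV = 110.5° gives SV at 11.80° from the x-axis; with |SV| = 16.7, V = (15.87, -0.01831). Then |KV| = |V − K| = 15.87.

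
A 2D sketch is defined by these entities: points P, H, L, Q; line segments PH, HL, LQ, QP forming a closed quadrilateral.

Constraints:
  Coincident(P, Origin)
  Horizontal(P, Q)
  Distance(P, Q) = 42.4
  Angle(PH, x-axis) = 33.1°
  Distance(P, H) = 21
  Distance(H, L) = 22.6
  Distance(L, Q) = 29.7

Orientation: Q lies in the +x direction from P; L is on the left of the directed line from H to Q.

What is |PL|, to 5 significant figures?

43.257

P is at the origin; P and Q share the same y with |PQ| = 42.4 and Q in +x, so Q = (42.4, 0). PH runs at 33.1° with |PH| = 21.0, so H = (17.592, 11.468). L is determined by |HL| = 22.6 and |LQ| = 29.7 together: it lies at the intersection of circle(H, 22.6) and circle(Q, 29.7). With |HQ| = 27.330, the foot of the radical line on HQ is 6.8718 from H and the perpendicular offset is √(22.6² − 6.8718²) = 21.530. Taking the left-of-HQ solution: L = (32.864, 28.127).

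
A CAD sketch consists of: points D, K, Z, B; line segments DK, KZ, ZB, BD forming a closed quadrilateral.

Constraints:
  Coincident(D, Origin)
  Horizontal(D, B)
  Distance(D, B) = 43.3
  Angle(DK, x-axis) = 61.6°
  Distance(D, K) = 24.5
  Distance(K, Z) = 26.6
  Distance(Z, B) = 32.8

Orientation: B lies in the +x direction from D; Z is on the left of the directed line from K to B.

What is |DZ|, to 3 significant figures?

48.3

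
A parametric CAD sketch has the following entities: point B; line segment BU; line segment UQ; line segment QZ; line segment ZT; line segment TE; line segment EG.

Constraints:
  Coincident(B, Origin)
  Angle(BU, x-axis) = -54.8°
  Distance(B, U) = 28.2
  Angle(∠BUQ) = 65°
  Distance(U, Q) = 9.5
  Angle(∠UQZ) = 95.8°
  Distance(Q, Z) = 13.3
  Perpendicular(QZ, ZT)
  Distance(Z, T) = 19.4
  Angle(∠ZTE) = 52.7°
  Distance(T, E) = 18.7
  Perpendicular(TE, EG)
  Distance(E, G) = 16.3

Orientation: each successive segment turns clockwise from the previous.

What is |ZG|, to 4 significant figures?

6.998

B is at the origin; BU runs at -54.8° with length 28.2, so U = (16.26, -23.04). ∠BUQ = 65.0° gives UQ at -169.8° from the x-axis; with |UQ| = 9.5, Q = (6.906, -24.73). ∠UQZ = 95.8° gives QZ at 106.0° from the x-axis; with |QZ| = 13.3, Z = (3.240, -11.94). QZ is perpendicular to ZT, so ZT runs at 16.00°; with |ZT| = 19.4, T = (21.89, -6.594). ∠ZTE = 52.7° gives TE at -111.3° from the x-axis; with |TE| = 18.7, E = (15.10, -24.02). TE ⟂ EG, so EG runs at 158.7°; with |EG| = 16.3, G = (-0.09133, -18.10). Then |ZG| = |G − Z| = 6.998.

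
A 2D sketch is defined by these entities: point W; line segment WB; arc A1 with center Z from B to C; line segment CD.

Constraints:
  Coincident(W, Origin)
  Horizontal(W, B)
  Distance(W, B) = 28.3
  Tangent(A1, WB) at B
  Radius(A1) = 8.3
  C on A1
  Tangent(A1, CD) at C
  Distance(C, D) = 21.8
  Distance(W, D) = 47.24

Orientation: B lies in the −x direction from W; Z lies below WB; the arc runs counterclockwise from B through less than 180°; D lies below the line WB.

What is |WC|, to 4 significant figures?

37.55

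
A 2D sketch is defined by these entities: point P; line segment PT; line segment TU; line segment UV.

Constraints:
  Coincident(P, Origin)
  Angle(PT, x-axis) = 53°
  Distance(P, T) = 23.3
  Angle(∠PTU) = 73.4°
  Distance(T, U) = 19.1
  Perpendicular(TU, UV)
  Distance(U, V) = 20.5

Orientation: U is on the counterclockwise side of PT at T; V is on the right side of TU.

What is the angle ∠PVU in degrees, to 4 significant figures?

16.20°

P is at the origin; PT runs at 53.0° with length 23.3, so T = 23.3·(cos 53.0°, sin 53.0°) = (14.02, 18.61). ∠PTU = 73.4°, so TU runs at 53.0° + (180° − 73.4°) = 159.6° from the x-axis; with |TU| = 19.1, U = T + 19.1·(cos 159.6°, sin 159.6°) = (-3.880, 25.27). TU is perpendicular to UV; with |UV| = 20.5 on the right of TU, V = U + 20.5·(0.3486, 0.9373) = (3.266, 44.48). Then cos ∠PVU = VP·VU / (|VP||VU|), giving 16.20°.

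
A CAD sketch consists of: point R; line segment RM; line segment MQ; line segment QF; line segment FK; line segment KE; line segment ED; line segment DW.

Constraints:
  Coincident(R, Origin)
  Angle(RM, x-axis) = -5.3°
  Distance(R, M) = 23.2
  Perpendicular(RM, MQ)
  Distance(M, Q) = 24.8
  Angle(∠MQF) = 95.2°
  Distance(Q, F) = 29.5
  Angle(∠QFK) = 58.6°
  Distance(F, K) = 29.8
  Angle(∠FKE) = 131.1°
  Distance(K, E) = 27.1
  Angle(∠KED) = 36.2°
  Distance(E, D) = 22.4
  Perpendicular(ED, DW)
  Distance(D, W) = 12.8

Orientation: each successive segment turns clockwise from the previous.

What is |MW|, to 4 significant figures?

14.41

R is at the origin; RM runs at -5.3° with length 23.2, so M = (23.10, -2.143). RM is perpendicular to MQ, so MQ runs at -95.30°; with |MQ| = 24.8, Q = (20.81, -26.84). ∠MQF = 95.2° gives QF at 179.9° from the x-axis; with |QF| = 29.5, F = (-8.690, -26.79). ∠QFK = 58.6° gives FK at 58.50° from the x-axis; with |FK| = 29.8, K = (6.881, -1.377). ∠FKE = 131.1° gives KE at 9.600° from the x-axis; with |KE| = 27.1, E = (33.60, 3.143). ∠KED = 36.2° gives ED at -134.2° from the x-axis; with |ED| = 22.4, D = (17.98, -12.92). ED is perpendicular to DW, so DW runs at 135.8°; with |DW| = 12.8, W = (8.808, -3.992). Then |MW| = |W − M| = 14.41.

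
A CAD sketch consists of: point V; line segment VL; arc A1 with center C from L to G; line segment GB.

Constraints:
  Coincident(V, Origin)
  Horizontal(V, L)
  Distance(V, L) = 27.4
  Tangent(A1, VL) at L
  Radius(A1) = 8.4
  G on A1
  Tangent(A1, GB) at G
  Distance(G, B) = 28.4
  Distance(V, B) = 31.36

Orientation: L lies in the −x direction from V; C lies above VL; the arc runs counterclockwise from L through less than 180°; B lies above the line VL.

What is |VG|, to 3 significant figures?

20.4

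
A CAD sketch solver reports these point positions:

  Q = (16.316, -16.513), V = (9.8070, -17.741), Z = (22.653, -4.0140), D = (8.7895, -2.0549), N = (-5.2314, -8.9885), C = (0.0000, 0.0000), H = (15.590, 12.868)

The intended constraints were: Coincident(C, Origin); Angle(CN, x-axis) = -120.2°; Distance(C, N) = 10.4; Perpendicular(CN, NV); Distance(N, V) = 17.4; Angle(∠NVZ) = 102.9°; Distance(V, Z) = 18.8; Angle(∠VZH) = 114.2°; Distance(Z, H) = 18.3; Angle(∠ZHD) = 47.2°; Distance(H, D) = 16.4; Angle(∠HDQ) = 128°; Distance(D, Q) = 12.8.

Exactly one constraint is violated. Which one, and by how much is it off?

Distance(D, Q) = 12.8 — off by 3.50.

C = (0.00, 0.00) ✓; CN at -120.2° ✓; |CN| = 10.40 ✓; ∠(CN, NV) = 90.00° ✓; |NV| = 17.40 ✓; ∠NVZ = 102.9° ✓; |VZ| = 18.80 ✓; ∠VZH = 114.2° ✓; |ZH| = 18.30 ✓; ∠ZHD = 47.20° ✓; |HD| = 16.40 ✓; ∠HDQ = 128.0° ✓; |DQ| = 16.30 ✗.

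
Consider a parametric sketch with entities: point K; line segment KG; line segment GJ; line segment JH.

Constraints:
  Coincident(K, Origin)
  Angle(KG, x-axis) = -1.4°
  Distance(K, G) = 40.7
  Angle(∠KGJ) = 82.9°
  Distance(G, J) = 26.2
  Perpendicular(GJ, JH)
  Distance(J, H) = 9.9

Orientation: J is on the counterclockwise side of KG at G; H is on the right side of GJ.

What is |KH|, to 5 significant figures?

54.562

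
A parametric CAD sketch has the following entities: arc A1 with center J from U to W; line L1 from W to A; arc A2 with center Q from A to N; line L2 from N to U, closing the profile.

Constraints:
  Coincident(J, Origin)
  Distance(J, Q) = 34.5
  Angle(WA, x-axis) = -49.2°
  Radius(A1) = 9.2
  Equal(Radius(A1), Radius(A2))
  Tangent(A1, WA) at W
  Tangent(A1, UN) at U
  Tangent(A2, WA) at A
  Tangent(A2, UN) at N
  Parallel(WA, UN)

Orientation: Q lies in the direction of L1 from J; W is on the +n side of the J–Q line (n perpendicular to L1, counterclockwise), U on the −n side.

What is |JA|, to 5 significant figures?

35.706

The slot axis is L1's direction at -49.2°, so u = (cos -49.2°, sin -49.2°) = (0.65342, -0.75700) and n = (−sin -49.2°, cos -49.2°) = (0.75700, 0.65342). J is at the origin and Q lies 34.5 along u from J, so Q = 34.5·u = (22.543, -26.116). Tangency of A1 to both parallel lines with radius 9.2 puts W and U at J ± 9.2·n: W = (6.9644, 6.0115), U = (-6.9644, -6.0115). Equal radii place A and N the same way about Q: A = Q + 9.2·n = (29.507, -20.105), N = Q − 9.2·n = (15.579, -32.128). Then |JA| = |A − J| = 35.706.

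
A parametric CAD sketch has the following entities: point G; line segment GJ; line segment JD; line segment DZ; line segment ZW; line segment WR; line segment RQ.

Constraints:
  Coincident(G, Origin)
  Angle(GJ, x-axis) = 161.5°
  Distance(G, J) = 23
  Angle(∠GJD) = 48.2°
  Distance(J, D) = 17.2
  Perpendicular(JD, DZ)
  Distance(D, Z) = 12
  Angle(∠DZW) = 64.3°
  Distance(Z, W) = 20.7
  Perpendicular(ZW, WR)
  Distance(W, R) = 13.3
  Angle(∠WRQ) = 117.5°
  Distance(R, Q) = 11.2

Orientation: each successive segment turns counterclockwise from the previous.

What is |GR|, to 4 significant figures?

28.34

G is at the origin; GJ runs at 161.5° with length 23.0, so J = (-21.81, 7.298). ∠GJD = 48.2° gives JD at -66.70° from the x-axis; with |JD| = 17.2, D = (-15.01, -8.499). JD is perpendicular to DZ, so DZ runs at 23.30°; with |DZ| = 12.0, Z = (-3.987, -3.753). ∠DZW = 64.3° gives ZW at 139.0° from the x-axis; with |ZW| = 20.7, W = (-19.61, 9.828). ZW ⟂ WR, so WR runs at -131.0°; with |WR| = 13.3, R = (-28.33, -0.2099). Then |GR| = |R − G| = 28.34.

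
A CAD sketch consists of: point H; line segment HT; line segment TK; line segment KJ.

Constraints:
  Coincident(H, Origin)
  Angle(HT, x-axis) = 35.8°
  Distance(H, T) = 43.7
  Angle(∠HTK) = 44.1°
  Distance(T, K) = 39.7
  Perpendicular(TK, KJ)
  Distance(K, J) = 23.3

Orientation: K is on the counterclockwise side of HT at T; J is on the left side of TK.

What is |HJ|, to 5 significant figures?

10.943

H is at the origin; HT runs at 35.8° with length 43.7, so T = 43.7·(cos 35.8°, sin 35.8°) = (35.443, 25.563). ∠HTK = 44.1°, so TK runs at 35.8° + (180° − 44.1°) = 171.70° from the x-axis; with |TK| = 39.7, K = T + 39.7·(cos 171.70°, sin 171.70°) = (-3.8407, 31.294). TK ⟂ KJ; with |KJ| = 23.3 on the left of TK, J = K + 23.3·(-0.14436, -0.98953) = (-7.2042, 8.2376). Then |HJ| = |J − H| = 10.943.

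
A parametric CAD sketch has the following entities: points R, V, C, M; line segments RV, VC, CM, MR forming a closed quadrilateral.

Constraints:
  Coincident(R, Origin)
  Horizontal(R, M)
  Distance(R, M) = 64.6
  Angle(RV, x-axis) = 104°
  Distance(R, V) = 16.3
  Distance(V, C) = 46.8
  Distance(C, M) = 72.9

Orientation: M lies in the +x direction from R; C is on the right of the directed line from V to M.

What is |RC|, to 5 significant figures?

30.949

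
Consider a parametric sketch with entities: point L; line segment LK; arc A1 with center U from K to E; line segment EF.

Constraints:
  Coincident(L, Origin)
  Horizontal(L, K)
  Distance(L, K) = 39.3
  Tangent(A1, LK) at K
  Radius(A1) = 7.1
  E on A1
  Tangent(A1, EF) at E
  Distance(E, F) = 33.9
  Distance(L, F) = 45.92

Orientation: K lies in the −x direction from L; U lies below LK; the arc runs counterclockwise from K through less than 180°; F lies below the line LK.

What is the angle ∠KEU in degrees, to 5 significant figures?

26.788°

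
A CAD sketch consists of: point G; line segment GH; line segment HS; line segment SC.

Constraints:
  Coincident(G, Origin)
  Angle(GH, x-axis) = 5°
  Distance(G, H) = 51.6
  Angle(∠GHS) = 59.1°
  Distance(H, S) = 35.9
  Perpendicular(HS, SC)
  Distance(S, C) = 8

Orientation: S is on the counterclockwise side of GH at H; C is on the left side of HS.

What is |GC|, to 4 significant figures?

37.47

G is at the origin; GH runs at 5.0° with length 51.6, so H = 51.6·(cos 5.0°, sin 5.0°) = (51.40, 4.497). ∠GHS = 59.1°, so HS runs at 5.0° + (180° − 59.1°) = 125.9° from the x-axis; with |HS| = 35.9, S = H + 35.9·(cos 125.9°, sin 125.9°) = (30.35, 33.58). HS ⟂ SC; with |SC| = 8.0 on the left of HS, C = S + 8.0·(-0.8100, -0.5864) = (23.87, 28.89). Then |GC| = |C − G| = 37.47.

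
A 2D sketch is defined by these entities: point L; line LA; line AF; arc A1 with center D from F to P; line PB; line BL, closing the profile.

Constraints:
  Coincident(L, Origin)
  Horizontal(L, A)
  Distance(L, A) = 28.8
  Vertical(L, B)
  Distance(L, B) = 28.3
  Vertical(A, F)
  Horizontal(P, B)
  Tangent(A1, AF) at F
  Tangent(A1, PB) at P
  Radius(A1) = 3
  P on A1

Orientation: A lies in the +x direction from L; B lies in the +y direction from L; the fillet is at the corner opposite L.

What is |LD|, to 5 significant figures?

36.135

L and B share the same x with |LB| = 28.3 and B on the +y side, so B = (0.0000, 28.300). The virtual corner opposite L is at (28.800, 28.300). The tangent condition forces DF to be normal to AF and A1 meets PB tangentially, so DP is at right angles to PB, with radius 3.0, so the center D sits 3.0 in from both sides at D = (25.800, 25.300). Then |LD| = |D − L| = 36.135.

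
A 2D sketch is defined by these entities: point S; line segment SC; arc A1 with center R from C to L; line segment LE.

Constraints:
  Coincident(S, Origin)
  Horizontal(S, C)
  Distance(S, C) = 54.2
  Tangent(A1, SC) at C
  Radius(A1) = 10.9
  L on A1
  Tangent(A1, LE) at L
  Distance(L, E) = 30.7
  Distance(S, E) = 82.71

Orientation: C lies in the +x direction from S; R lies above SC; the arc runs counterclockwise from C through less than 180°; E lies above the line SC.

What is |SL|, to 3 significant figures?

65.0

S is at the origin; S and C share the same y with |SC| = 54.2 and C on the +x side, so C = (54.2, 0.00). The tangent condition forces RC to be normal to SC, so R = C + (0, 10.9) = (54.2, 10.9). Since RL ⟂ LE (tangency), |RE| = √(10.9² + 30.7²) = 32.6 regardless of where L sits on A1. So E lies on both circle(S, 82.71) and circle(R, 32.6); the above-SC intersection is E = (74.1, 36.7). L is the foot of the tangent from E: L = (64.6, 7.50).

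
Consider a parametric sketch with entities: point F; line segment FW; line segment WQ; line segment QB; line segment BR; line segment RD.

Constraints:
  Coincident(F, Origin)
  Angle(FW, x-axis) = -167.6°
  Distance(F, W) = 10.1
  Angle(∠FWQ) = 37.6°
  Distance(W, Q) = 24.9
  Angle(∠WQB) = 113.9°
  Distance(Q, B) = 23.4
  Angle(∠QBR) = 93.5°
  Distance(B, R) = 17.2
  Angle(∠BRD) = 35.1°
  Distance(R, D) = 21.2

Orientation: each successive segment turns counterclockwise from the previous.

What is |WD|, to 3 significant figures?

30.7

F is at the origin; FW runs at -167.6° with length 10.1, so W = (-9.86, -2.17). ∠FWQ = 37.6° gives WQ at -25.2° from the x-axis; with |WQ| = 24.9, Q = (12.7, -12.8). ∠WQB = 113.9° gives QB at 40.9° from the x-axis; with |QB| = 23.4, B = (30.4, 2.55). ∠QBR = 93.5° gives BR at 127° from the x-axis; with |BR| = 17.2, R = (19.9, 16.2). ∠BRD = 35.1° gives RD at -87.7° from the x-axis; with |RD| = 21.2, D = (20.8, -4.97). Then |WD| = |D − W| = 30.7.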